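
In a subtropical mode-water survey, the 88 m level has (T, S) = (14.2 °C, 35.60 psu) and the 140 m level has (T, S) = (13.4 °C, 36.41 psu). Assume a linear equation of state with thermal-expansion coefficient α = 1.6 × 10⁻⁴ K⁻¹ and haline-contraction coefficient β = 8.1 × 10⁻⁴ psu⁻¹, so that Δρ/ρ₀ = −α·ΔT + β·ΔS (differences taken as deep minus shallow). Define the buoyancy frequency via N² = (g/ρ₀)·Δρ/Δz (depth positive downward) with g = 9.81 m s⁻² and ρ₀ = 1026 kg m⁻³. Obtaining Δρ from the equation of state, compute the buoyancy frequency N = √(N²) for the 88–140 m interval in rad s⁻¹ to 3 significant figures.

0.0122 rad s⁻¹

ΔT = -0.8 K, ΔS = +0.81 psu (deep − shallow).
Δρ/ρ₀ = −αΔT + βΔS = 1.28 × 10⁻⁴ + 6.561 × 10⁻⁴ = 7.841 × 10⁻⁴, so Δρ ≈ 0.8045 kg m⁻³.
N² = (g/ρ₀)·Δρ/Δz = g·(Δρ/ρ₀)/Δz = 9.81 × 7.841 × 10⁻⁴ / 52 = 1.4792 × 10⁻⁴ s⁻².
N = √(1.4792 × 10⁻⁴) = 0.012162 rad s⁻¹ ≈ 0.0122 rad s⁻¹.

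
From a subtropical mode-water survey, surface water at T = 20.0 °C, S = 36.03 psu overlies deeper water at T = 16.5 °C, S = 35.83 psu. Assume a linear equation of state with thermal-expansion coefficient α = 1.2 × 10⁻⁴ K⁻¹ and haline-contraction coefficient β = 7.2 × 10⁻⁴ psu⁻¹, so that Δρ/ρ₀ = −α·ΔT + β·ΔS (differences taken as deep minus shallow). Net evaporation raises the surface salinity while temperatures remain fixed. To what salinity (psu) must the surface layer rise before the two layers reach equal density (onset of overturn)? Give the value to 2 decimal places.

Neutral buoyancy requires −α(T_deep − T_surf) + β(S_deep − S_surf′) = 0.
S_surf′ = S_deep − (α/β)·ΔT = 35.83 − (1.2 × 10⁻⁴/7.2 × 10⁻⁴)·(-3.5) = 36.4133 psu.
Increase required: 36.4133 − 36.03 = 0.3833 psu.

36.41 psu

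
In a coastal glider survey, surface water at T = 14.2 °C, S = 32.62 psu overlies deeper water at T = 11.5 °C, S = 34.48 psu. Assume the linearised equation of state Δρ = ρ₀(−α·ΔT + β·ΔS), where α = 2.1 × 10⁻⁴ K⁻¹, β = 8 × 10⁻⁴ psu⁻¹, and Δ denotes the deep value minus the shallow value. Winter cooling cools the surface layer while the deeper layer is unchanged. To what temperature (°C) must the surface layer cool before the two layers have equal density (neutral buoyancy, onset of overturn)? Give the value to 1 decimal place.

4.4 °C

Neutral buoyancy requires Δρ = 0, i.e. −α(T_deep − T_surf′) + β(S_deep − S_surf) = 0.
T_surf′ = T_deep − (β/α)·ΔS = 11.5 − (8 × 10⁻⁴/2.1 × 10⁻⁴)·(+1.86) = 4.414 °C.
Cooling required: 14.2 − (4.414) = 9.786 °C.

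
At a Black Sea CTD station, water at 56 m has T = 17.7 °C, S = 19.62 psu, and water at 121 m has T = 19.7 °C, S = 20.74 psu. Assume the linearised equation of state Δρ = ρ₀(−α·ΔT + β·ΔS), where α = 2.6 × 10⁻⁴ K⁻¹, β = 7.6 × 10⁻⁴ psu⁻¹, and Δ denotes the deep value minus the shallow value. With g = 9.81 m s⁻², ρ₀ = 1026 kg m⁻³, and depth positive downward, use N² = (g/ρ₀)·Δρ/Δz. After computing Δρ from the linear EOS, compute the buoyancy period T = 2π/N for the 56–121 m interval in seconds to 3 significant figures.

ΔT = +2.0 K, ΔS = +1.12 psu (deep − shallow).
Δρ/ρ₀ = −αΔT + βΔS = -5.20 × 10⁻⁴ + 8.512 × 10⁻⁴ = 3.312 × 10⁻⁴, so Δρ ≈ 0.3398 kg m⁻³.
N² = (g/ρ₀)·Δρ/Δz = g·(Δρ/ρ₀)/Δz = 9.81 × 3.312 × 10⁻⁴ / 65 = 4.9986 × 10⁻⁵ s⁻².
N = √(4.9986 × 10⁻⁵) = 7.0701 × 10⁻³ rad s⁻¹ → T = 2π/N = 888.70 s ≈ 889 s.

889 s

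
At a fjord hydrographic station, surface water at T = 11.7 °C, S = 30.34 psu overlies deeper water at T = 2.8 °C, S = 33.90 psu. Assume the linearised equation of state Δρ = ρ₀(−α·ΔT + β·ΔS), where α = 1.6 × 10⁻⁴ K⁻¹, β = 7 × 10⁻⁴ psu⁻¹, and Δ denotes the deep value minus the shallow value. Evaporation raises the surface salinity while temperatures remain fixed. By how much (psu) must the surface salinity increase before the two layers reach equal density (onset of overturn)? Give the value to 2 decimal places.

5.59 psu

Neutral buoyancy requires −α(T_deep − T_surf) + β(S_deep − S_surf′) = 0.
S_surf′ = S_deep − (α/β)·ΔT = 33.90 − (1.6 × 10⁻⁴/7 × 10⁻⁴)·(-8.9) = 35.9343 psu.
Increase required: 35.9343 − 30.34 = 5.5943 psu.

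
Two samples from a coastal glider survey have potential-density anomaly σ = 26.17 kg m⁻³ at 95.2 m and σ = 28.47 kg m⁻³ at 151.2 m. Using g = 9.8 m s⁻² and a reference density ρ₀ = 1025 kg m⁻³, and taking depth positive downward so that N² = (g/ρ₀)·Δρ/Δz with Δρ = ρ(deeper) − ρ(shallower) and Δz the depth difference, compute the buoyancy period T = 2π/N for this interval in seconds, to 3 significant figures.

Δρ = 1028.47 − 1026.17 = 2.30 kg m⁻³ over Δz = 151.2 − 95.2 = 56 m.
N² = (9.8/1025) × (2.30/56) = 3.9268 × 10⁻⁴ s⁻².
N = √(3.9268 × 10⁻⁴) = 0.019816 rad s⁻¹, so T = 2π/N = 317.08 s ≈ 317 s.

317 s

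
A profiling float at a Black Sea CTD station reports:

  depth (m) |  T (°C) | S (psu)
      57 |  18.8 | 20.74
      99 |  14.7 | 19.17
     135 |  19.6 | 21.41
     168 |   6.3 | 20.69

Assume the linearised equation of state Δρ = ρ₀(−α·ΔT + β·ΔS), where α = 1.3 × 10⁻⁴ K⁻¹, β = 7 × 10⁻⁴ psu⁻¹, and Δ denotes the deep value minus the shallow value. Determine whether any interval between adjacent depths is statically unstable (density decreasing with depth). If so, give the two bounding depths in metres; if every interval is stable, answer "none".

Evaluate Δρ/ρ₀ = −αΔT + βΔS across each adjacent pair:
  57–99 m: −αΔT+βΔS = −(1.3 × 10⁻⁴)(-4.1)+(7 × 10⁻⁴)(-1.57) = -5.7 × 10⁻⁴ → UNSTABLE
  99–135 m: −αΔT+βΔS = −(1.3 × 10⁻⁴)(+4.9)+(7 × 10⁻⁴)(+2.24) = 9.3 × 10⁻⁴ → stable
  135–168 m: −αΔT+βΔS = −(1.3 × 10⁻⁴)(-13.3)+(7 × 10⁻⁴)(-0.72) = 1.2 × 10⁻³ → stable
The 57–99 m interval has Δρ < 0: lighter water underlies denser water.

57–99 m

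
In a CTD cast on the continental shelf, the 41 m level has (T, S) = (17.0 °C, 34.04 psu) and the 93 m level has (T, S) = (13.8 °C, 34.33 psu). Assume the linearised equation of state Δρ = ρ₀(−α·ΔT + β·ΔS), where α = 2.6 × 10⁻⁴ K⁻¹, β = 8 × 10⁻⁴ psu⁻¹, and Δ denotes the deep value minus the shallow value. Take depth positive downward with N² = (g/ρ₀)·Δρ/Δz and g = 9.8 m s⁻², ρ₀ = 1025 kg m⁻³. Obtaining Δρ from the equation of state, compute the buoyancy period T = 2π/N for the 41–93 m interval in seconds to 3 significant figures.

444 s

ΔT = -3.2 K, ΔS = +0.29 psu (deep − shallow).
Δρ/ρ₀ = −αΔT + βΔS = 8.32 × 10⁻⁴ + 2.32 × 10⁻⁴ = 1.064 × 10⁻³, so Δρ ≈ 1.091 kg m⁻³.
N² = (g/ρ₀)·Δρ/Δz = g·(Δρ/ρ₀)/Δz = 9.8 × 1.064 × 10⁻³ / 52 = 2.0052 × 10⁻⁴ s⁻².
N = √(2.0052 × 10⁻⁴) = 0.014161 rad s⁻¹ → T = 2π/N = 443.70 s ≈ 444 s.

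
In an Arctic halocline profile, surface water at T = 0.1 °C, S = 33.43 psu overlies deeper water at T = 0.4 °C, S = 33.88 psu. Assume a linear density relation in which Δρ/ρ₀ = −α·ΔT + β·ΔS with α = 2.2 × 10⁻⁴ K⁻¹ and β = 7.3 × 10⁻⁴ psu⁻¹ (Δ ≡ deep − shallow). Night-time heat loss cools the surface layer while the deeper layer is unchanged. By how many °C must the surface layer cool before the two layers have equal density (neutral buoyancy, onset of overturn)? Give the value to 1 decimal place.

Neutral buoyancy requires Δρ = 0, i.e. −α(T_deep − T_surf′) + β(S_deep − S_surf) = 0.
T_surf′ = T_deep − (β/α)·ΔS = 0.4 − (7.3 × 10⁻⁴/2.2 × 10⁻⁴)·(+0.45) = -1.093 °C.
Cooling required: 0.1 − (-1.093) = 1.193 °C.

1.2 °C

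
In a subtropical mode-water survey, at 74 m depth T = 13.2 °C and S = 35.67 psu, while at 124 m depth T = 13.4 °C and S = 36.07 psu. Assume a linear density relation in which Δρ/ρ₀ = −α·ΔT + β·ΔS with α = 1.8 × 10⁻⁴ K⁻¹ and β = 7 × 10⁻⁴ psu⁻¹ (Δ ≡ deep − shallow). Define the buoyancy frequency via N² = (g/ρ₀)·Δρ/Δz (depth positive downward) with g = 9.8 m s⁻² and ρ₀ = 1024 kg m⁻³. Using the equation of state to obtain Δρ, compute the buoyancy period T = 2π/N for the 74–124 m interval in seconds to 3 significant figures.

909 s

ΔT = +0.2 K, ΔS = +0.40 psu (deep − shallow).
Δρ/ρ₀ = −αΔT + βΔS = -3.60 × 10⁻⁵ + 2.80 × 10⁻⁴ = 2.44 × 10⁻⁴, so Δρ ≈ 0.2499 kg m⁻³.
N² = (g/ρ₀)·Δρ/Δz = g·(Δρ/ρ₀)/Δz = 9.8 × 2.44 × 10⁻⁴ / 50 = 4.7824 × 10⁻⁵ s⁻².
N = √(4.7824 × 10⁻⁵) = 6.9155 × 10⁻³ rad s⁻¹ → T = 2π/N = 908.57 s ≈ 909 s.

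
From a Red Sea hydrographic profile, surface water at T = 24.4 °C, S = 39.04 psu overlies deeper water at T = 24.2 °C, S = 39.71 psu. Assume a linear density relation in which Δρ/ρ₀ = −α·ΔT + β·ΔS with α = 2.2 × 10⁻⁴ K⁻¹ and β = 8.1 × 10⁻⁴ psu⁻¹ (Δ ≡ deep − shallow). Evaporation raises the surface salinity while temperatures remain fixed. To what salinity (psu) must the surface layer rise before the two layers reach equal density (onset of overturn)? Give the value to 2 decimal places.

39.76 psu

Neutral buoyancy requires −α(T_deep − T_surf) + β(S_deep − S_surf′) = 0.
S_surf′ = S_deep − (α/β)·ΔT = 39.71 − (2.2 × 10⁻⁴/8.1 × 10⁻⁴)·(-0.2) = 39.7643 psu.
Increase required: 39.7643 − 39.04 = 0.7243 psu.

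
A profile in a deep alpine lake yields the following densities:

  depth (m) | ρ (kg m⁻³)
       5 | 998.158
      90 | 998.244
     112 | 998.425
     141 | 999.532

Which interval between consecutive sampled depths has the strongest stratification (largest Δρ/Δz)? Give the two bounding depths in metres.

112–141 m

Compute the density gradient over each adjacent pair:
  5–90 m: Δρ/Δz = 0.086/85 = 1.0 × 10⁻³ kg m⁻⁴
  90–112 m: Δρ/Δz = 0.181/22 = 8.2 × 10⁻³ kg m⁻⁴
  112–141 m: Δρ/Δz = 1.107/29 = 0.038 kg m⁻⁴
The largest gradient is in the 112–141 m interval — the pycnocline.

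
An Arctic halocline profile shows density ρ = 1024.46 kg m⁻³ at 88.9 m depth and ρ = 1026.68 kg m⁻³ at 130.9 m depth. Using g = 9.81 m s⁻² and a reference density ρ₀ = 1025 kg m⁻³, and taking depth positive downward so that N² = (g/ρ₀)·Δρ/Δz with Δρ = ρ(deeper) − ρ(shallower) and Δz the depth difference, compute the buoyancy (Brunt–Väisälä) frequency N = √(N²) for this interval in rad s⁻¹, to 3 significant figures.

0.0225 rad s⁻¹

Δρ = 1026.68 − 1024.46 = 2.22 kg m⁻³ over Δz = 130.9 − 88.9 = 42 m.
N² = (9.81/1025) × (2.22/42) = 5.0588 × 10⁻⁴ s⁻².
N = √(5.0588 × 10⁻⁴) = 0.022492 rad s⁻¹ ≈ 0.0225 rad s⁻¹.
N² > 0, so the interval is statically stable.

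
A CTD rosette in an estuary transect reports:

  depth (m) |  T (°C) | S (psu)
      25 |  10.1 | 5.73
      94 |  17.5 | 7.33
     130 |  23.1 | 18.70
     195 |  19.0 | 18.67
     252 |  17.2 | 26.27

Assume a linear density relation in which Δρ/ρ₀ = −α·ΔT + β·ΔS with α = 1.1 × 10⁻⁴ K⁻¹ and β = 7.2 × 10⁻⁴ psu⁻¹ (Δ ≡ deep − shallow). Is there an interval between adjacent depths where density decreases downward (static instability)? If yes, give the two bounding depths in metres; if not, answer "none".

none

Evaluate Δρ/ρ₀ = −αΔT + βΔS across each adjacent pair:
  25–94 m: −αΔT+βΔS = −(1.1 × 10⁻⁴)(+7.4)+(7.2 × 10⁻⁴)(+1.60) = 3.4 × 10⁻⁴ → stable
  94–130 m: −αΔT+βΔS = −(1.1 × 10⁻⁴)(+5.6)+(7.2 × 10⁻⁴)(+11.37) = 7.6 × 10⁻³ → stable
  130–195 m: −αΔT+βΔS = −(1.1 × 10⁻⁴)(-4.1)+(7.2 × 10⁻⁴)(-0.03) = 4.3 × 10⁻⁴ → stable
  195–252 m: −αΔT+βΔS = −(1.1 × 10⁻⁴)(-1.8)+(7.2 × 10⁻⁴)(+7.60) = 5.7 × 10⁻³ → stable
Every interval has Δρ > 0: the column is stably stratified throughout.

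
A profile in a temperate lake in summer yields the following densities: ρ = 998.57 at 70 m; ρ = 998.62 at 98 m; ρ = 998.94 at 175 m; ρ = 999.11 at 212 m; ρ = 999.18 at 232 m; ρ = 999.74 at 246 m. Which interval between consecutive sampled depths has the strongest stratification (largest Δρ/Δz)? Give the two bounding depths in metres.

Compute the density gradient over each adjacent pair:
  70–98 m: Δρ/Δz = 0.05/28 = 1.8 × 10⁻³ kg m⁻⁴
  98–175 m: Δρ/Δz = 0.32/77 = 4.2 × 10⁻³ kg m⁻⁴
  175–212 m: Δρ/Δz = 0.17/37 = 4.6 × 10⁻³ kg m⁻⁴
  212–232 m: Δρ/Δz = 0.07/20 = 3.5 × 10⁻³ kg m⁻⁴
  232–246 m: Δρ/Δz = 0.56/14 = 0.040 kg m⁻⁴
The largest gradient is in the 232–246 m interval — the pycnocline.

232–246 m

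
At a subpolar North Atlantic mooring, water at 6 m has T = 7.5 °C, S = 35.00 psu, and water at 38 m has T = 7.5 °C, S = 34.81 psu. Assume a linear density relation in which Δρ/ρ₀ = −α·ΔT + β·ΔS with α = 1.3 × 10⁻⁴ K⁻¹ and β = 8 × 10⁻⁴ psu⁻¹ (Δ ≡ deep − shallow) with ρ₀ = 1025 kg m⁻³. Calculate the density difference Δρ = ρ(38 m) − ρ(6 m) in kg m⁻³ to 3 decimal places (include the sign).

-0.156 kg m⁻³

ΔT = +0.0 K, ΔS = -0.19 psu (deep − shallow).
Δρ/ρ₀ = −(1.3 × 10⁻⁴)(+0.0) + (8 × 10⁻⁴)(-0.19) = -1.52 × 10⁻⁴.
Δρ = 1025 × (-1.52 × 10⁻⁴) = -0.156 kg m⁻³.
Negative Δρ: lighter below, statically unstable.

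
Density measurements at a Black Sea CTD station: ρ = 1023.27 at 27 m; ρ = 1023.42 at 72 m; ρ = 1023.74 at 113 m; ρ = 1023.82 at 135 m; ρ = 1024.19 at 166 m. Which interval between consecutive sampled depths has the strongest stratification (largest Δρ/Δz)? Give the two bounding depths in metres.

135–166 m

Compute the density gradient over each adjacent pair:
  27–72 m: Δρ/Δz = 0.15/45 = 3.3 × 10⁻³ kg m⁻⁴
  72–113 m: Δρ/Δz = 0.32/41 = 7.8 × 10⁻³ kg m⁻⁴
  113–135 m: Δρ/Δz = 0.08/22 = 3.6 × 10⁻³ kg m⁻⁴
  135–166 m: Δρ/Δz = 0.37/31 = 0.012 kg m⁻⁴
The largest gradient is in the 135–166 m interval — the pycnocline.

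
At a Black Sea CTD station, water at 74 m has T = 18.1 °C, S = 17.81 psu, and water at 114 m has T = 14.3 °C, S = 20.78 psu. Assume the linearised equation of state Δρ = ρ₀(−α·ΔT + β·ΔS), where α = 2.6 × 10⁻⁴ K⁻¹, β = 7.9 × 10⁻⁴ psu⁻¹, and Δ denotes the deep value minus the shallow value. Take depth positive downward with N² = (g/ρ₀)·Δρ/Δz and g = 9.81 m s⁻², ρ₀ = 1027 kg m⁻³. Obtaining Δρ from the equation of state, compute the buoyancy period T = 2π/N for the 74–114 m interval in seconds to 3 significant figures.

220 s

ΔT = -3.8 K, ΔS = +2.97 psu (deep − shallow).
Δρ/ρ₀ = −αΔT + βΔS = 9.88 × 10⁻⁴ + 2.3463 × 10⁻³ = 3.3343 × 10⁻³, so Δρ ≈ 3.424 kg m⁻³.
N² = (g/ρ₀)·Δρ/Δz = g·(Δρ/ρ₀)/Δz = 9.81 × 3.3343 × 10⁻³ / 40 = 8.1774 × 10⁻⁴ s⁻².
N = √(8.1774 × 10⁻⁴) = 0.028596 rad s⁻¹ → T = 2π/N = 219.72 s ≈ 220 s.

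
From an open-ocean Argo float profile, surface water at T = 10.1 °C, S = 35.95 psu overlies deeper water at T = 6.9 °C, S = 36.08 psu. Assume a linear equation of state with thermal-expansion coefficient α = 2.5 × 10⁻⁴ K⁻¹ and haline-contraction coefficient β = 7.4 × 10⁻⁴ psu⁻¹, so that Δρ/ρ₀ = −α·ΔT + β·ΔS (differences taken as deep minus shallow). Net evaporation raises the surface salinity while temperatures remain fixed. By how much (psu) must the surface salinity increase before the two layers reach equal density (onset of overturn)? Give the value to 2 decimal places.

Neutral buoyancy requires −α(T_deep − T_surf) + β(S_deep − S_surf′) = 0.
S_surf′ = S_deep − (α/β)·ΔT = 36.08 − (2.5 × 10⁻⁴/7.4 × 10⁻⁴)·(-3.2) = 37.1611 psu.
Increase required: 37.1611 − 35.95 = 1.2111 psu.

1.21 psu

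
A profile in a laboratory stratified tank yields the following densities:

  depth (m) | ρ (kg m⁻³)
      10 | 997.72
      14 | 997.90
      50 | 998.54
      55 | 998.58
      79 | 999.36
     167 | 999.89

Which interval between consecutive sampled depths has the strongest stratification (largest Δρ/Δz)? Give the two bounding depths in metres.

Compute the density gradient over each adjacent pair:
  10–14 m: Δρ/Δz = 0.18/4 = 0.045 kg m⁻⁴
  14–50 m: Δρ/Δz = 0.64/36 = 0.018 kg m⁻⁴
  50–55 m: Δρ/Δz = 0.04/5 = 8.0 × 10⁻³ kg m⁻⁴
  55–79 m: Δρ/Δz = 0.78/24 = 0.033 kg m⁻⁴
  79–167 m: Δρ/Δz = 0.53/88 = 6.0 × 10⁻³ kg m⁻⁴
The largest gradient is in the 10–14 m interval — the pycnocline.

10–14 m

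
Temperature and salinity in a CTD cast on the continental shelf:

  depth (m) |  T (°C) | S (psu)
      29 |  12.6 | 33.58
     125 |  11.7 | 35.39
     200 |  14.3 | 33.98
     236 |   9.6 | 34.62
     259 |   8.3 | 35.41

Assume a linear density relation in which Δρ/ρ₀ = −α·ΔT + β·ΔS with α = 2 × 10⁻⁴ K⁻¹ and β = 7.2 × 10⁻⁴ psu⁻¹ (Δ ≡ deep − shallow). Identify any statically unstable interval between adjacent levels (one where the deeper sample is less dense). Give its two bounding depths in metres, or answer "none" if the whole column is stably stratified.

125–200 m

Evaluate Δρ/ρ₀ = −αΔT + βΔS across each adjacent pair:
  29–125 m: −αΔT+βΔS = −(2 × 10⁻⁴)(-0.9)+(7.2 × 10⁻⁴)(+1.81) = 1.5 × 10⁻³ → stable
  125–200 m: −αΔT+βΔS = −(2 × 10⁻⁴)(+2.6)+(7.2 × 10⁻⁴)(-1.41) = -1.5 × 10⁻³ → UNSTABLE
  200–236 m: −αΔT+βΔS = −(2 × 10⁻⁴)(-4.7)+(7.2 × 10⁻⁴)(+0.64) = 1.4 × 10⁻³ → stable
  236–259 m: −αΔT+βΔS = −(2 × 10⁻⁴)(-1.3)+(7.2 × 10⁻⁴)(+0.79) = 8.3 × 10⁻⁴ → stable
The 125–200 m interval has Δρ < 0: lighter water underlies denser water.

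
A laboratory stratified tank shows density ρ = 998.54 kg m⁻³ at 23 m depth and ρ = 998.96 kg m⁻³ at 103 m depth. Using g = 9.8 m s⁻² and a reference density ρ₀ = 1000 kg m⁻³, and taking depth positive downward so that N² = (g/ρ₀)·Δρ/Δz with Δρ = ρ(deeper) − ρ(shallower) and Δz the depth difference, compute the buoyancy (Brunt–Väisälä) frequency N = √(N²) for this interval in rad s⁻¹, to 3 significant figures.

Δρ = 998.96 − 998.54 = 0.42 kg m⁻³ over Δz = 103 − 23 = 80 m.
N² = (9.8/1000) × (0.42/80) = 5.1450 × 10⁻⁵ s⁻².
N = √(5.1450 × 10⁻⁵) = 7.1729 × 10⁻³ rad s⁻¹ ≈ 7.17 × 10⁻³ rad s⁻¹.

7.17 × 10⁻³ rad s⁻¹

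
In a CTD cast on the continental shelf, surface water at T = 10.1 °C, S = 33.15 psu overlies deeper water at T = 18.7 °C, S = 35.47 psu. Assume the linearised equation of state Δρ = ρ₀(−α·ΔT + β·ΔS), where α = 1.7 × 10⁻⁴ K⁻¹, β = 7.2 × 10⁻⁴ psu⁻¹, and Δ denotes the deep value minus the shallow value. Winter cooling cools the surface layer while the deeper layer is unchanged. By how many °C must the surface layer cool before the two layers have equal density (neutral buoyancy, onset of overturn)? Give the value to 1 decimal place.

Neutral buoyancy requires Δρ = 0, i.e. −α(T_deep − T_surf′) + β(S_deep − S_surf) = 0.
T_surf′ = T_deep − (β/α)·ΔS = 18.7 − (7.2 × 10⁻⁴/1.7 × 10⁻⁴)·(+2.32) = 8.874 °C.
Cooling required: 10.1 − (8.874) = 1.226 °C.

1.2 °C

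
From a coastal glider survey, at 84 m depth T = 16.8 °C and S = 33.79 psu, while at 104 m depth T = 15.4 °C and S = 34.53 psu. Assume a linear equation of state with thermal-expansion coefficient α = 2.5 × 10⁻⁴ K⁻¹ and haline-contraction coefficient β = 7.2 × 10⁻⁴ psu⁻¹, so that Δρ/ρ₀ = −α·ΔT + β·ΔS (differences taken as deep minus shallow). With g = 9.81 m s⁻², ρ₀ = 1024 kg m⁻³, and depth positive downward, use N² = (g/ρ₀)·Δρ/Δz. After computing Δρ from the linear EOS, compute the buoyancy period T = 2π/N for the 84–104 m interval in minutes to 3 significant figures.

5.03 min

ΔT = -1.4 K, ΔS = +0.74 psu (deep − shallow).
Δρ/ρ₀ = −αΔT + βΔS = 3.50 × 10⁻⁴ + 5.328 × 10⁻⁴ = 8.828 × 10⁻⁴, so Δρ ≈ 0.9040 kg m⁻³.
N² = (g/ρ₀)·Δρ/Δz = g·(Δρ/ρ₀)/Δz = 9.81 × 8.828 × 10⁻⁴ / 20 = 4.3301 × 10⁻⁴ s⁻².
N = √(4.3301 × 10⁻⁴) = 0.020809 rad s⁻¹ → T = 2π/N = 301.95 s = 5.0325 min ≈ 5.03 min.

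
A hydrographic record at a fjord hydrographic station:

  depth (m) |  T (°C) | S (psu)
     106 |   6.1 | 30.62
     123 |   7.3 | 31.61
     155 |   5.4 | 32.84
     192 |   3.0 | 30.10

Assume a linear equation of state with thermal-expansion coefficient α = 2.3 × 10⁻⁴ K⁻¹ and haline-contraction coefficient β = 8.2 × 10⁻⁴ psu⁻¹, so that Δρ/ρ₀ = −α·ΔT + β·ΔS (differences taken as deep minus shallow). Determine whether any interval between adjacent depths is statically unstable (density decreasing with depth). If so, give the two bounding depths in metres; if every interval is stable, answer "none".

Evaluate Δρ/ρ₀ = −αΔT + βΔS across each adjacent pair:
  106–123 m: −αΔT+βΔS = −(2.3 × 10⁻⁴)(+1.2)+(8.2 × 10⁻⁴)(+0.99) = 5.4 × 10⁻⁴ → stable
  123–155 m: −αΔT+βΔS = −(2.3 × 10⁻⁴)(-1.9)+(8.2 × 10⁻⁴)(+1.23) = 1.4 × 10⁻³ → stable
  155–192 m: −αΔT+βΔS = −(2.3 × 10⁻⁴)(-2.4)+(8.2 × 10⁻⁴)(-2.74) = -1.7 × 10⁻³ → UNSTABLE
The 155–192 m interval has Δρ < 0: lighter water underlies denser water.

155–192 m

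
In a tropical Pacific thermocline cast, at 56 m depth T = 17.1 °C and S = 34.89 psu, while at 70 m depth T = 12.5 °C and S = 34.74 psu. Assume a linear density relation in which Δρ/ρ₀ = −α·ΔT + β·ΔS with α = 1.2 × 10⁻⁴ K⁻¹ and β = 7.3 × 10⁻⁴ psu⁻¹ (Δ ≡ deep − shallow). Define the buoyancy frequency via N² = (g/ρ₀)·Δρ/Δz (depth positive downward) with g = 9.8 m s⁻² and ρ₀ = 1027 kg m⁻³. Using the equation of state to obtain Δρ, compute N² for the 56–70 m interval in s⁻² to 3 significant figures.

ΔT = -4.6 K, ΔS = -0.15 psu (deep − shallow).
Δρ/ρ₀ = −αΔT + βΔS = 5.52 × 10⁻⁴ − 1.095 × 10⁻⁴ = 4.425 × 10⁻⁴, so Δρ ≈ 0.4544 kg m⁻³.
N² = (g/ρ₀)·Δρ/Δz = g·(Δρ/ρ₀)/Δz = 9.8 × 4.425 × 10⁻⁴ / 14 = 3.0975 × 10⁻⁴ s⁻² ≈ 3.10 × 10⁻⁴ s⁻².

3.10 × 10⁻⁴ s⁻²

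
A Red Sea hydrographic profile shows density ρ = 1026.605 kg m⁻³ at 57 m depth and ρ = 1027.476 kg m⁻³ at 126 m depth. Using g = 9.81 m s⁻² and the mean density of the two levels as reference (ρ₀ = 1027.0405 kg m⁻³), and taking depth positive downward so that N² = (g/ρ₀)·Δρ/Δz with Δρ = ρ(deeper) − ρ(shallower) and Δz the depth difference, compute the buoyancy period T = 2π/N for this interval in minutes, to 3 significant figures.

Δρ = 1027.476 − 1026.605 = 0.871 kg m⁻³ over Δz = 126 − 57 = 69 m.
N² = (9.81/1027.0405) × (0.871/69) = 1.2057 × 10⁻⁴ s⁻².
N = √(1.2057 × 10⁻⁴) = 0.010980 rad s⁻¹, so T = 2π/N = 572.24 s = 9.5373 min ≈ 9.54 min.
Since Δρ > 0 the layer is stably stratified.

9.54 min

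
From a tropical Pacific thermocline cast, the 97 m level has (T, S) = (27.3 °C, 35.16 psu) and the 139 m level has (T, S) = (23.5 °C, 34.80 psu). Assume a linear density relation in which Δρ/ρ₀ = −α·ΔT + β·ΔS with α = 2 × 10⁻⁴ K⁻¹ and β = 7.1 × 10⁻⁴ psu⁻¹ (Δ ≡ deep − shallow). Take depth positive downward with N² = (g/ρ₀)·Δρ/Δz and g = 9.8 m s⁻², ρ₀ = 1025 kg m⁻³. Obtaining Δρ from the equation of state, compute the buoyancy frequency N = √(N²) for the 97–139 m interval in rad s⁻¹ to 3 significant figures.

ΔT = -3.8 K, ΔS = -0.36 psu (deep − shallow).
Δρ/ρ₀ = −αΔT + βΔS = 7.60 × 10⁻⁴ − 2.556 × 10⁻⁴ = 5.044 × 10⁻⁴, so Δρ ≈ 0.5170 kg m⁻³.
N² = (g/ρ₀)·Δρ/Δz = g·(Δρ/ρ₀)/Δz = 9.8 × 5.044 × 10⁻⁴ / 42 = 1.1769 × 10⁻⁴ s⁻².
N = √(1.1769 × 10⁻⁴) = 0.010849 rad s⁻¹ ≈ 0.0108 rad s⁻¹.

0.0108 rad s⁻¹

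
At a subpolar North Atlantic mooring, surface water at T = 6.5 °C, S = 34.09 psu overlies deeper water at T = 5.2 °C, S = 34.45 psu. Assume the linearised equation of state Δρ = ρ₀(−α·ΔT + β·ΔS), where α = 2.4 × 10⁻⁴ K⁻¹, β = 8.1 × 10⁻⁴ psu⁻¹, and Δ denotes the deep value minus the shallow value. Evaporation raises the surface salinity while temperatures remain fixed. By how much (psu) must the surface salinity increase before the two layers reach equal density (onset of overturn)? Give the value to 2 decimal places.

0.75 psu

Neutral buoyancy requires −α(T_deep − T_surf) + β(S_deep − S_surf′) = 0.
S_surf′ = S_deep − (α/β)·ΔT = 34.45 − (2.4 × 10⁻⁴/8.1 × 10⁻⁴)·(-1.3) = 34.8352 psu.
Increase required: 34.8352 − 34.09 = 0.7452 psu.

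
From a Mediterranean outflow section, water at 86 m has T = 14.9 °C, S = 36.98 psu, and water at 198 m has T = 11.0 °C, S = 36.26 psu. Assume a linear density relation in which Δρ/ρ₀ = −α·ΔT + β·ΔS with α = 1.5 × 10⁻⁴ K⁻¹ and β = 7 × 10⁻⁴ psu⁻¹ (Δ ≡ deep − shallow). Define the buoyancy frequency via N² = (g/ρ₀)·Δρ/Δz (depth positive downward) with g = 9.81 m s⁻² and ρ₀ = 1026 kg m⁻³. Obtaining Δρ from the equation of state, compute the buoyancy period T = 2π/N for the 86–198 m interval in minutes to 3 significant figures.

ΔT = -3.9 K, ΔS = -0.72 psu (deep − shallow).
Δρ/ρ₀ = −αΔT + βΔS = 5.85 × 10⁻⁴ − 5.04 × 10⁻⁴ = 8.10 × 10⁻⁵, so Δρ ≈ 0.08311 kg m⁻³.
N² = (g/ρ₀)·Δρ/Δz = g·(Δρ/ρ₀)/Δz = 9.81 × 8.10 × 10⁻⁵ / 112 = 7.0947 × 10⁻⁶ s⁻².
N = √(7.0947 × 10⁻⁶) = 2.6636 × 10⁻³ rad s⁻¹ → T = 2π/N = 2.3589 × 10³ s = 39.315 min ≈ 39.3 min.

39.3 min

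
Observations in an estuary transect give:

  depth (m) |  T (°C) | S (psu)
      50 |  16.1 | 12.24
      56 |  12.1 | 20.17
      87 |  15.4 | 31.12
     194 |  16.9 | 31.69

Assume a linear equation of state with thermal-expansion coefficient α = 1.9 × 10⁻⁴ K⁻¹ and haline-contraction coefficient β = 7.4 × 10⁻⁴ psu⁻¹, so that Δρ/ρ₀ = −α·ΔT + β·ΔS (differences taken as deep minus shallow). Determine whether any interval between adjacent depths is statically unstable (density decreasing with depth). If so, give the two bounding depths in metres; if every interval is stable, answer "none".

none

Evaluate Δρ/ρ₀ = −αΔT + βΔS across each adjacent pair:
  50–56 m: −αΔT+βΔS = −(1.9 × 10⁻⁴)(-4.0)+(7.4 × 10⁻⁴)(+7.93) = 6.6 × 10⁻³ → stable
  56–87 m: −αΔT+βΔS = −(1.9 × 10⁻⁴)(+3.3)+(7.4 × 10⁻⁴)(+10.95) = 7.5 × 10⁻³ → stable
  87–194 m: −αΔT+βΔS = −(1.9 × 10⁻⁴)(+1.5)+(7.4 × 10⁻⁴)(+0.57) = 1.4 × 10⁻⁴ → stable
Every interval has Δρ > 0: the column is stably stratified throughout.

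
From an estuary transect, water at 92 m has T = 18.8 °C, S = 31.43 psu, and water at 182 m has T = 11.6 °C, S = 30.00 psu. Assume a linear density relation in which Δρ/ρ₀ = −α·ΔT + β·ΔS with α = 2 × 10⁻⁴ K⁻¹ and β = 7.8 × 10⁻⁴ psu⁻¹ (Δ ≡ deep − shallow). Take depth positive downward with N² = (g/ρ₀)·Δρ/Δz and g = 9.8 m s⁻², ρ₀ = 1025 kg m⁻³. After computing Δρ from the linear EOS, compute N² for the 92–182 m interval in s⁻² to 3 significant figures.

3.53 × 10⁻⁵ s⁻²

ΔT = -7.2 K, ΔS = -1.43 psu (deep − shallow).
Δρ/ρ₀ = −αΔT + βΔS = 1.44 × 10⁻³ − 1.1154 × 10⁻³ = 3.246 × 10⁻⁴, so Δρ ≈ 0.3327 kg m⁻³.
N² = (g/ρ₀)·Δρ/Δz = g·(Δρ/ρ₀)/Δz = 9.8 × 3.246 × 10⁻⁴ / 90 = 3.5345 × 10⁻⁵ s⁻² ≈ 3.53 × 10⁻⁵ s⁻².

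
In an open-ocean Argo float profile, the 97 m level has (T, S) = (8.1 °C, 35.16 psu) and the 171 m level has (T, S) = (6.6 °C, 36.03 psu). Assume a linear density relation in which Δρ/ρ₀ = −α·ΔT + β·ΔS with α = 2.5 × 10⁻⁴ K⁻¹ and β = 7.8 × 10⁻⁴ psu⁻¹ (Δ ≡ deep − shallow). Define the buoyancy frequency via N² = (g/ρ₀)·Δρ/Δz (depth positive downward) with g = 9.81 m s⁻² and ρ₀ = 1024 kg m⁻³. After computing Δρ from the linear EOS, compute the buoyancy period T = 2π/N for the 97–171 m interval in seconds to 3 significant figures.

532 s

ΔT = -1.5 K, ΔS = +0.87 psu (deep − shallow).
Δρ/ρ₀ = −αΔT + βΔS = 3.75 × 10⁻⁴ + 6.786 × 10⁻⁴ = 1.0536 × 10⁻³, so Δρ ≈ 1.079 kg m⁻³.
N² = (g/ρ₀)·Δρ/Δz = g·(Δρ/ρ₀)/Δz = 9.81 × 1.0536 × 10⁻³ / 74 = 1.3967 × 10⁻⁴ s⁻².
N = √(1.3967 × 10⁻⁴) = 0.011818 rad s⁻¹ → T = 2π/N = 531.66 s ≈ 532 s.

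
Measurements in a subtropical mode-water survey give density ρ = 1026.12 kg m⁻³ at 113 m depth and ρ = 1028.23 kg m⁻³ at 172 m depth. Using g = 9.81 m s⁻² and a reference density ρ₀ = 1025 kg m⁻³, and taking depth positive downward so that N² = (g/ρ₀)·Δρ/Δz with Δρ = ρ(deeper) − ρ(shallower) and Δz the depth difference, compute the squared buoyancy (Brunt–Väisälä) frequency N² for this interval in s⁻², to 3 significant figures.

Δρ = 1028.23 − 1026.12 = 2.11 kg m⁻³ over Δz = 172 − 113 = 59 m.
N² = (9.81/1025) × (2.11/59) = 3.4228 × 10⁻⁴ s⁻² ≈ 3.42 × 10⁻⁴ s⁻².
N² > 0, so the interval is statically stable.

3.42 × 10⁻⁴ s⁻²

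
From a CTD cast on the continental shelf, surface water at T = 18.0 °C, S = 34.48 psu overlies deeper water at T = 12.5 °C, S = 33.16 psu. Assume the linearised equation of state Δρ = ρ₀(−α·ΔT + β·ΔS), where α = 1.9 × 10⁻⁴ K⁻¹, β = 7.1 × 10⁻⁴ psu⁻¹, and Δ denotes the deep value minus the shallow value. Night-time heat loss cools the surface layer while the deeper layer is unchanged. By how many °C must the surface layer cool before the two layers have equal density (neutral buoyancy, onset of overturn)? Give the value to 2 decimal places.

Neutral buoyancy requires Δρ = 0, i.e. −α(T_deep − T_surf′) + β(S_deep − S_surf) = 0.
T_surf′ = T_deep − (β/α)·ΔS = 12.5 − (7.1 × 10⁻⁴/1.9 × 10⁻⁴)·(-1.32) = 17.4326 °C.
Cooling required: 18.0 − (17.4326) = 0.5674 °C.

0.57 °C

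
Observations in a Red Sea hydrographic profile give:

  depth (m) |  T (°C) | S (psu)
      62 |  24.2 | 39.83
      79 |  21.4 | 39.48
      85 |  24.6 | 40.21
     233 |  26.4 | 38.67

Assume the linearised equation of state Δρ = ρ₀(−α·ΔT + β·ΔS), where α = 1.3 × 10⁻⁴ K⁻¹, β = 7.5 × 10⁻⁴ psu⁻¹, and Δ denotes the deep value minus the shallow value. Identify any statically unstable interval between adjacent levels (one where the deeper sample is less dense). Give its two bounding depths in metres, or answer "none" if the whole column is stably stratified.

85–233 m

Evaluate Δρ/ρ₀ = −αΔT + βΔS across each adjacent pair:
  62–79 m: −αΔT+βΔS = −(1.3 × 10⁻⁴)(-2.8)+(7.5 × 10⁻⁴)(-0.35) = 1.0 × 10⁻⁴ → stable
  79–85 m: −αΔT+βΔS = −(1.3 × 10⁻⁴)(+3.2)+(7.5 × 10⁻⁴)(+0.73) = 1.3 × 10⁻⁴ → stable
  85–233 m: −αΔT+βΔS = −(1.3 × 10⁻⁴)(+1.8)+(7.5 × 10⁻⁴)(-1.54) = -1.4 × 10⁻³ → UNSTABLE
The 85–233 m interval has Δρ < 0: lighter water underlies denser water.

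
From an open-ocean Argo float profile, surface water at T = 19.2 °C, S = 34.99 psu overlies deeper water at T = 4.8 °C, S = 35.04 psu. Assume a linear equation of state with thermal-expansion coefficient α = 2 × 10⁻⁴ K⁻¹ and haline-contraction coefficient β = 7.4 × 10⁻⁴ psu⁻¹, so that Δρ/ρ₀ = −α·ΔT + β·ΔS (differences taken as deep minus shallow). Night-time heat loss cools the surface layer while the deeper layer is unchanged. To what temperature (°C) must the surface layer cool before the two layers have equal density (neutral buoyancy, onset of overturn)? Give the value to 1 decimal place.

4.6 °C

Neutral buoyancy requires Δρ = 0, i.e. −α(T_deep − T_surf′) + β(S_deep − S_surf) = 0.
T_surf′ = T_deep − (β/α)·ΔS = 4.8 − (7.4 × 10⁻⁴/2 × 10⁻⁴)·(+0.05) = 4.615 °C.
Cooling required: 19.2 − (4.615) = 14.585 °C.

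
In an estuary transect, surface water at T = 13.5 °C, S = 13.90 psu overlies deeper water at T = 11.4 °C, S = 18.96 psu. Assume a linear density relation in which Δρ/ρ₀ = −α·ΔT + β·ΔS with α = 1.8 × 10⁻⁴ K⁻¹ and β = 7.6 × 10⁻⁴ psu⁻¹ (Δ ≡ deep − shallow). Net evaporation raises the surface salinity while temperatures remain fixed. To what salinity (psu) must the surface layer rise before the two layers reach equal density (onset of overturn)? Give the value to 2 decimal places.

19.46 psu

Neutral buoyancy requires −α(T_deep − T_surf) + β(S_deep − S_surf′) = 0.
S_surf′ = S_deep − (α/β)·ΔT = 18.96 − (1.8 × 10⁻⁴/7.6 × 10⁻⁴)·(-2.1) = 19.4574 psu.
Increase required: 19.4574 − 13.90 = 5.5574 psu.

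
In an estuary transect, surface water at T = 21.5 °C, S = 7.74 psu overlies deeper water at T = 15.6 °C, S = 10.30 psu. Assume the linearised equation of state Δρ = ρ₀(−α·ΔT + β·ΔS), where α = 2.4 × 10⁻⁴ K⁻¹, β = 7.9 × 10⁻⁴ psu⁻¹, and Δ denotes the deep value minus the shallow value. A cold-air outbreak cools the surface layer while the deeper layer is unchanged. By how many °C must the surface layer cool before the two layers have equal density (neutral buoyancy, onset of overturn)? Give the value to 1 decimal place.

Neutral buoyancy requires Δρ = 0, i.e. −α(T_deep − T_surf′) + β(S_deep − S_surf) = 0.
T_surf′ = T_deep − (β/α)·ΔS = 15.6 − (7.9 × 10⁻⁴/2.4 × 10⁻⁴)·(+2.56) = 7.173 °C.
Cooling required: 21.5 − (7.173) = 14.327 °C.

14.3 °C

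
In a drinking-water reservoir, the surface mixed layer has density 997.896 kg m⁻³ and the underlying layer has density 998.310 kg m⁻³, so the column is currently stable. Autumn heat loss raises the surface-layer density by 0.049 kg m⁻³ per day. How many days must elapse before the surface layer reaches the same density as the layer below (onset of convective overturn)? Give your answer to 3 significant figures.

8.45 days

Density deficit of the surface layer: 998.310 − 997.896 = 0.414 kg m⁻³.
Required change = 0.414 / 0.049 = 8.45 days.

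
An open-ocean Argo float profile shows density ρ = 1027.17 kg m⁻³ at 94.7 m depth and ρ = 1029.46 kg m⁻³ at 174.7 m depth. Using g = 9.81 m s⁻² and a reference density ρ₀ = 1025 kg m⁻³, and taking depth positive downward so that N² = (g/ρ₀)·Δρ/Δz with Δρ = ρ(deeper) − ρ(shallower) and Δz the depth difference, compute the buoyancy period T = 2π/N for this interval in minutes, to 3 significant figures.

Δρ = 1029.46 − 1027.17 = 2.29 kg m⁻³ over Δz = 174.7 − 94.7 = 80 m.
N² = (9.81/1025) × (2.29/80) = 2.7396 × 10⁻⁴ s⁻².
N = √(2.7396 × 10⁻⁴) = 0.016552 rad s⁻¹, so T = 2π/N = 379.60 s = 6.3267 min ≈ 6.33 min.

6.33 min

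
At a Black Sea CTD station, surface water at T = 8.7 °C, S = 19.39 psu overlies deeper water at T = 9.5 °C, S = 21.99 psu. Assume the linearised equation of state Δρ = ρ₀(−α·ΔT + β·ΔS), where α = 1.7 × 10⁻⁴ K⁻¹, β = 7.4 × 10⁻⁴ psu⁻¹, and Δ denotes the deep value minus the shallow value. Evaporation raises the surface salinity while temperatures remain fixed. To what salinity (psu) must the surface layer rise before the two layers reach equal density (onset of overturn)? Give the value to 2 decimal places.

21.81 psu

Neutral buoyancy requires −α(T_deep − T_surf) + β(S_deep − S_surf′) = 0.
S_surf′ = S_deep − (α/β)·ΔT = 21.99 − (1.7 × 10⁻⁴/7.4 × 10⁻⁴)·(+0.8) = 21.8062 psu.
Increase required: 21.8062 − 19.39 = 2.4162 psu.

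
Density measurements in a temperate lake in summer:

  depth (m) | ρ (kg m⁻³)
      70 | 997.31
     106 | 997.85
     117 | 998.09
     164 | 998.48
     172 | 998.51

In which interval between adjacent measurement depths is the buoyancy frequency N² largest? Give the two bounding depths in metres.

106–117 m

Compute the density gradient over each adjacent pair:
  70–106 m: Δρ/Δz = 0.54/36 = 0.015 kg m⁻⁴
  106–117 m: Δρ/Δz = 0.24/11 = 0.022 kg m⁻⁴
  117–164 m: Δρ/Δz = 0.39/47 = 8.3 × 10⁻³ kg m⁻⁴
  164–172 m: Δρ/Δz = 0.03/8 = 3.7 × 10⁻³ kg m⁻⁴
The largest gradient is in the 106–117 m interval — the pycnocline.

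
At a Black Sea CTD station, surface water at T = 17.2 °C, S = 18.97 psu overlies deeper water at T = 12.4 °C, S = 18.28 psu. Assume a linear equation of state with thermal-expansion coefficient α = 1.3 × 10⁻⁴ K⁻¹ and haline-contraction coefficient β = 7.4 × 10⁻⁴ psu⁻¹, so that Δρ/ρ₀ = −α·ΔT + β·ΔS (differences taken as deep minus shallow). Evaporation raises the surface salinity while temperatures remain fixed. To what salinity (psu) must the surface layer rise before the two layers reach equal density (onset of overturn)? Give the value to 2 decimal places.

19.12 psu

Neutral buoyancy requires −α(T_deep − T_surf) + β(S_deep − S_surf′) = 0.
S_surf′ = S_deep − (α/β)·ΔT = 18.28 − (1.3 × 10⁻⁴/7.4 × 10⁻⁴)·(-4.8) = 19.1232 psu.
Increase required: 19.1232 − 18.97 = 0.1532 psu.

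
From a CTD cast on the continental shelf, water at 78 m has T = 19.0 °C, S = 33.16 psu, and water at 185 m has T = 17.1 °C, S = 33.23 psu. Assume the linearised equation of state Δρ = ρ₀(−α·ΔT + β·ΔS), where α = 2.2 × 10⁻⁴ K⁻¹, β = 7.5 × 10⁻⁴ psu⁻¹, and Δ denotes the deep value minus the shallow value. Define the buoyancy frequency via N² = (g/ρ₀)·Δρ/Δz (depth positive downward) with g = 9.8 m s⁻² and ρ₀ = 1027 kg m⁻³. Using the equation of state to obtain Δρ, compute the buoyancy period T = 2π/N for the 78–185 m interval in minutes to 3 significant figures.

16.0 min

ΔT = -1.9 K, ΔS = +0.07 psu (deep − shallow).
Δρ/ρ₀ = −αΔT + βΔS = 4.18 × 10⁻⁴ + 5.25 × 10⁻⁵ = 4.705 × 10⁻⁴, so Δρ ≈ 0.4832 kg m⁻³.
N² = (g/ρ₀)·Δρ/Δz = g·(Δρ/ρ₀)/Δz = 9.8 × 4.705 × 10⁻⁴ / 107 = 4.3093 × 10⁻⁵ s⁻².
N = √(4.3093 × 10⁻⁵) = 6.5645 × 10⁻³ rad s⁻¹ → T = 2π/N = 957.15 s = 15.952 min ≈ 16.0 min.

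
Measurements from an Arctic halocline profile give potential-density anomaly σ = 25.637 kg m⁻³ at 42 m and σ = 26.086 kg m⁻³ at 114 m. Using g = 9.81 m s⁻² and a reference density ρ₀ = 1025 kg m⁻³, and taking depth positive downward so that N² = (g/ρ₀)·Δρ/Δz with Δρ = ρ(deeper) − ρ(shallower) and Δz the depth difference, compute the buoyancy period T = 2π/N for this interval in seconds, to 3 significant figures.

813 s

Δρ = 1026.086 − 1025.637 = 0.449 kg m⁻³ over Δz = 114 − 42 = 72 m.
N² = (9.81/1025) × (0.449/72) = 5.9684 × 10⁻⁵ s⁻².
N = √(5.9684 × 10⁻⁵) = 7.7255 × 10⁻³ rad s⁻¹, so T = 2π/N = 813.30 s ≈ 813 s.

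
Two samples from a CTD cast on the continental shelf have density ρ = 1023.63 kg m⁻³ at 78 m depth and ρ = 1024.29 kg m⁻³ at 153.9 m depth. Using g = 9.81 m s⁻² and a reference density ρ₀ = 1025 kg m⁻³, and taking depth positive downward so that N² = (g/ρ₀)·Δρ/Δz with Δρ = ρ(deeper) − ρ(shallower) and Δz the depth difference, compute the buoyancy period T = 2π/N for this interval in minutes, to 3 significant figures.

11.5 min

Δρ = 1024.29 − 1023.63 = 0.66 kg m⁻³ over Δz = 153.9 − 78 = 75.9 m.
N² = (9.81/1025) × (0.66/75.9) = 8.3224 × 10⁻⁵ s⁻².
N = √(8.3224 × 10⁻⁵) = 9.1227 × 10⁻³ rad s⁻¹, so T = 2π/N = 688.74 s = 11.479 min ≈ 11.5 min.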